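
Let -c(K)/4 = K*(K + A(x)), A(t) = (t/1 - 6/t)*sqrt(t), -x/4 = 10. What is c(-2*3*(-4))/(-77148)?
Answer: 64/2143 - 3188*I*sqrt(10)/32145 ≈ 0.029865 - 0.31362*I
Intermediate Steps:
x = -40 (x = -4*10 = -40)
A(t) = sqrt(t)*(t - 6/t) (A(t) = (t*1 - 6/t)*sqrt(t) = (t - 6/t)*sqrt(t) = sqrt(t)*(t - 6/t))
c(K) = -4*K*(K - 797*I*sqrt(10)/10) (c(K) = -4*K*(K + (-6 + (-40)**2)/sqrt(-40)) = -4*K*(K + (-I*sqrt(10)/20)*(-6 + 1600)) = -4*K*(K - I*sqrt(10)/20*1594) = -4*K*(K - 797*I*sqrt(10)/10))
c(-2*3*(-4))/(-77148) = (2*(-2*3*(-4))*(-10*(-2*3)*(-4) + 797*I*sqrt(10))/5)/(-77148) = (2*(-6*(-4))*(-(-60)*(-4) + 797*I*sqrt(10))/5)*(-1/77148) = ((2/5)*24*(-10*24 + 797*I*sqrt(10)))*(-1/77148) = ((2/5)*24*(-240 + 797*I*sqrt(10)))*(-1/77148) = (-2304 + 38256*I*sqrt(10)/5)*(-1/77148) = 64/2143 - 3188*I*sqrt(10)/32145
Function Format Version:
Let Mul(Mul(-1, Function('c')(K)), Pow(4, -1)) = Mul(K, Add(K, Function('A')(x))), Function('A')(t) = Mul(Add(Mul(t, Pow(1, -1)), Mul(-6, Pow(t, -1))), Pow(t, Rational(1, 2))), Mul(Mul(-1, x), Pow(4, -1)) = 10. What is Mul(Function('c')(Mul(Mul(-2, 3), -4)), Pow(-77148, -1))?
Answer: Add(Rational(64, 2143), Mul(Rational(-3188, 32145), I, Pow(10, Rational(1, 2)))) ≈ Add(0.029865, Mul(-0.31362, I))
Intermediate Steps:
x = -40 (x = Mul(-4, 10) = -40)
Function('A')(t) = Mul(Pow(t, Rational(1, 2)), Add(t, Mul(-6, Pow(t, -1)))) (Function('A')(t) = Mul(Add(Mul(t, 1), Mul(-6, Pow(t, -1))), Pow(t, Rational(1, 2))) = Mul(Add(t, Mul(-6, Pow(t, -1))), Pow(t, Rational(1, 2))) = Mul(Pow(t, Rational(1, 2)), Add(t, Mul(-6, Pow(t, -1)))))
Function('c')(K) = Mul(-4, K, Add(K, Mul(Rational(-797, 10), I, Pow(10, Rational(1, 2))))) (Function('c')(K) = Mul(-4, Mul(K, Add(K, Mul(Pow(-40, Rational(-1, 2)), Add(-6, Pow(-40, 2)))))) = Mul(-4, Mul(K, Add(K, Mul(Mul(Rational(-1, 20), I, Pow(10, Rational(1, 2))), Add(-6, 1600))))) = Mul(-4, Mul(K, Add(K, Mul(Mul(Rational(-1, 20), I, Pow(10, Rational(1, 2))), 1594)))) = Mul(-4, Mul(K, Add(K, Mul(Rational(-797, 10), I, Pow(10, Rational(1, 2)))))) = Mul(-4, K, Add(K, Mul(Rational(-797, 10), I, Pow(10, Rational(1, 2))))))
Mul(Function('c')(Mul(Mul(-2, 3), -4)), Pow(-77148, -1)) = Mul(Mul(Rational(2, 5), Mul(Mul(-2, 3), -4), Add(Mul(-10, Mul(Mul(-2, 3), -4)), Mul(797, I, Pow(10, Rational(1, 2))))), Pow(-77148, -1)) = Mul(Mul(Rational(2, 5), Mul(-6, -4), Add(Mul(-10, Mul(-6, -4)), Mul(797, I, Pow(10, Rational(1, 2))))), Rational(-1, 77148)) = Mul(Mul(Rational(2, 5), 24, Add(Mul(-10, 24), Mul(797, I, Pow(10, Rational(1, 2))))), Rational(-1, 77148)) = Mul(Mul(Rational(2, 5), 24, Add(-240, Mul(797, I, Pow(10, Rational(1, 2))))), Rational(-1, 77148)) = Mul(Add(-2304, Mul(Rational(38256, 5), I, Pow(10, Rational(1, 2)))), Rational(-1, 77148)) = Add(Rational(64, 2143), Mul(Rational(-3188, 32145), I, Pow(10, Rational(1, 2))))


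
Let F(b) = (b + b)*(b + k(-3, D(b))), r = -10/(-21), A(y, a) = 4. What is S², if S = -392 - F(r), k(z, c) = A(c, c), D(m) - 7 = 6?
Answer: 30538261504/194481 ≈ 1.5702e+5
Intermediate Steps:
D(m) = 13 (D(m) = 7 + 6 = 13)
k(z, c) = 4
r = 10/21 (r = -10*(-1/21) = 10/21 ≈ 0.47619)
F(b) = 2*b*(4 + b) (F(b) = (b + b)*(b + 4) = (2*b)*(4 + b) = 2*b*(4 + b))
S = -174752/441 (S = -392 - 2*10*(4 + 10/21)/21 = -392 - 2*10*94/(21*21) = -392 - 1*1880/441 = -392 - 1880/441 = -174752/441 ≈ -396.26)
S² = (-174752/441)² = 30538261504/194481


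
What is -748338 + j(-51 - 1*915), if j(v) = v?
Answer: -749304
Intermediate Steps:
-748338 + j(-51 - 1*915) = -748338 + (-51 - 1*915) = -748338 + (-51 - 915) = -748338 - 966 = -749304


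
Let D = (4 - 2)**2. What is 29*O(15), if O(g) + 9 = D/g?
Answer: -3799/15 ≈ -253.27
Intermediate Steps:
D = 4 (D = 2**2 = 4)
O(g) = -9 + 4/g
29*O(15) = 29*(-9 + 4/15) = 29*(-131/15) = -3799/15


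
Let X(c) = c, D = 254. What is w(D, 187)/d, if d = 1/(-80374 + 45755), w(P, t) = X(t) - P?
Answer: 2319473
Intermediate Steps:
w(P, t) = t - P
d = -1/34619 (d = 1/(-34619) = -1/34619 ≈ -2.8886e-5)
w(D, 187)/d = (187 - 1*254)/(-1/34619) = (187 - 254)*(-34619) = -67*(-34619) = 2319473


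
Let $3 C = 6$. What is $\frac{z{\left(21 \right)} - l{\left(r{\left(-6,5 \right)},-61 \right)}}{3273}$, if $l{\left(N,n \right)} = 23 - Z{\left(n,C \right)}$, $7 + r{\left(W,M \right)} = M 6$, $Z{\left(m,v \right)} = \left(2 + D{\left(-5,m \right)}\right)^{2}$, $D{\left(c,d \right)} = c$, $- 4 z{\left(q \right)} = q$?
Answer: $- \frac{77}{13092} \approx -0.0058815$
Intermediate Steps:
$z{\left(q \right)} = - \frac{q}{4}$
$C = 2$ ($C = \frac{1}{3} \cdot 6 = 2$)
$Z{\left(m,v \right)} = 9$ ($Z{\left(m,v \right)} = \left(2 - 5\right)^{2} = \left(-3\right)^{2} = 9$)
$r{\left(W,M \right)} = -7 + 6 M$ ($r{\left(W,M \right)} = -7 + M 6 = -7 + 6 M$)
$l{\left(N,n \right)} = 14$ ($l{\left(N,n \right)} = 23 - 9 = 14$)
$\frac{z{\left(21 \right)} - l{\left(r{\left(-6,5 \right)},-61 \right)}}{3273} = \frac{\left(- \frac{1}{4}\right) 21 - 14}{3273} = \left(- \frac{21}{4} - 14\right) \frac{1}{3273} = \left(- \frac{77}{4}\right) \frac{1}{3273} = - \frac{77}{13092}$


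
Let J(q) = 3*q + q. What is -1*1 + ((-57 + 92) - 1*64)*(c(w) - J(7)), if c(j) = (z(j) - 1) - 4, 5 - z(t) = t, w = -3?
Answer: 724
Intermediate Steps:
J(q) = 4*q
z(t) = 5 - t
c(j) = -j (c(j) = ((5 - j) - 1) - 4 = (4 - j) - 4 = -j)
-1*1 + ((-57 + 92) - 1*64)*(c(w) - J(7)) = -1*1 + ((-57 + 92) - 1*64)*(-1*(-3) - 4*7) = -1 + (35 - 64)*(3 - 1*28) = -1 - 29*(3 - 28) = -1 - 29*(-25) = -1 + 725 = 724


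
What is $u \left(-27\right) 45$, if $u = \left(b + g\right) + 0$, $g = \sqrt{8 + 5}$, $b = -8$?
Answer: $9720 - 1215 \sqrt{13} \approx 5339.3$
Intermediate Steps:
$g = \sqrt{13} \approx 3.6056$
$u = -8 + \sqrt{13}$ ($u = \left(-8 + \sqrt{13}\right) + 0 = -8 + \sqrt{13} \approx -4.3944$)
$u \left(-27\right) 45 = \left(-8 + \sqrt{13}\right) \left(-27\right) 45 = \left(216 - 27 \sqrt{13}\right) 45 = 9720 - 1215 \sqrt{13}$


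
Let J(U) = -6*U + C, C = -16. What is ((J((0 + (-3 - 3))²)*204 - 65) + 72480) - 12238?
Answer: 12849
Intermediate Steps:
J(U) = -16 - 6*U (J(U) = -6*U - 16 = -16 - 6*U)
((J((0 + (-3 - 3))²)*204 - 65) + 72480) - 12238 = (((-16 - 6*(0 + (-3 - 3))²)*204 - 65) + 72480) - 12238 = (((-16 - 6*(0 - 6)²)*204 - 65) + 72480) - 12238 = (((-16 - 6*(-6)²)*204 - 65) + 72480) - 12238 = (((-16 - 6*36)*204 - 65) + 72480) - 12238 = (((-16 - 216)*204 - 65) + 72480) - 12238 = ((-232*204 - 65) + 72480) - 12238 = ((-47328 - 65) + 72480) - 12238 = (-47393 + 72480) - 12238 = 25087 - 12238 = 12849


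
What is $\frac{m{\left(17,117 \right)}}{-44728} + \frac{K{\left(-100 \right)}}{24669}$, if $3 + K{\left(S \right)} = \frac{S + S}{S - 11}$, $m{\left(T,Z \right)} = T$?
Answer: $- \frac{52499227}{122476848552} \approx -0.00042865$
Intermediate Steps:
$K{\left(S \right)} = -3 + \frac{2 S}{-11 + S}$ ($K{\left(S \right)} = -3 + \frac{S + S}{S - 11} = -3 + \frac{2 S}{-11 + S}$)
$\frac{m{\left(17,117 \right)}}{-44728} + \frac{K{\left(-100 \right)}}{24669} = \frac{17}{-44728} + \frac{\frac{1}{-11 - 100} \left(33 - -100\right)}{24669} = 17 \left(- \frac{1}{44728}\right) + \frac{33 + 100}{-111} \cdot \frac{1}{24669} = - \frac{17}{44728} + \left(- \frac{1}{111}\right) 133 \cdot \frac{1}{24669} = - \frac{17}{44728} - \frac{133}{2738259} = - \frac{52499227}{122476848552}$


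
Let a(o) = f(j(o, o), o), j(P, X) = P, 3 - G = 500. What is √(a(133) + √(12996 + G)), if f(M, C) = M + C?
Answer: √(266 + √12499) ≈ 19.437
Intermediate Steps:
G = -497 (G = 3 - 1*500 = 3 - 500 = -497)
f(M, C) = C + M
a(o) = 2*o (a(o) = o + o = 2*o)
√(a(133) + √(12996 + G)) = √(2*133 + √(12996 - 497)) = √(266 + √12499)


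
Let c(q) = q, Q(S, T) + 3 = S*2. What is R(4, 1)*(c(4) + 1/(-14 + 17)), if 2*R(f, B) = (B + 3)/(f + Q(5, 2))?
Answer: 26/33 ≈ 0.78788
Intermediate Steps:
Q(S, T) = -3 + 2*S (Q(S, T) = -3 + S*2 = -3 + 2*S)
R(f, B) = (3 + B)/(2*(7 + f)) (R(f, B) = ((B + 3)/(f + (-3 + 2*5)))/2 = ((3 + B)/(f + (-3 + 10)))/2 = ((3 + B)/(f + 7))/2 = ((3 + B)/(7 + f))/2 = (3 + B)/(2*(7 + f)))
R(4, 1)*(c(4) + 1/(-14 + 17)) = ((3 + 1)/(2*(7 + 4)))*(4 + 1/(-14 + 17)) = ((½)*4/11)*(4 + 1/3) = ((½)*(1/11)*4)*(4 + ⅓) = (2/11)*(13/3) = 26/33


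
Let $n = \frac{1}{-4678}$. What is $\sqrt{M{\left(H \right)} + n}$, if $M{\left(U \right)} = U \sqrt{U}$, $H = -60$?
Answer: $\frac{\sqrt{-4678 - 2626042080 i \sqrt{15}}}{4678} \approx 15.244 - 15.244 i$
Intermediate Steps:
$n = - \frac{1}{4678} \approx -0.00021377$
$M{\left(U \right)} = U^{\frac{3}{2}}$
$\sqrt{M{\left(H \right)} + n} = \sqrt{\left(-60\right)^{\frac{3}{2}} - \frac{1}{4678}} = \sqrt{- 120 i \sqrt{15} - \frac{1}{4678}} = \sqrt{- \frac{1}{4678} - 120 i \sqrt{15}}$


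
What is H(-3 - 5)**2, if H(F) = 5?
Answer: 25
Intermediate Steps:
H(-3 - 5)**2 = 5**2 = 25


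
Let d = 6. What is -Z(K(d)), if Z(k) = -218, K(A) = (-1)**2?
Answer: 218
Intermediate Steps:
K(A) = 1
-Z(K(d)) = -1*(-218) = 218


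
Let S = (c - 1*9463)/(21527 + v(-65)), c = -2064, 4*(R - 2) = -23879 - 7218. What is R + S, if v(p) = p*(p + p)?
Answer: -932001061/119908 ≈ -7772.6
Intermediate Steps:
R = -31089/4 (R = 2 + (-23879 - 7218)/4 = 2 + (¼)*(-31097) = 2 - 31097/4 = -31089/4 ≈ -7772.3)
v(p) = 2*p² (v(p) = p*(2*p) = 2*p²)
S = -11527/29977 (S = (-2064 - 1*9463)/(21527 + 2*(-65)²) = (-2064 - 9463)/(21527 + 2*4225) = -11527/(21527 + 8450) = -11527/29977 ≈ -0.38453)
R + S = -31089/4 - 11527/29977 = -932001061/119908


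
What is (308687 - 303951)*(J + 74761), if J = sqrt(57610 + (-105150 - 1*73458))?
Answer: 354068096 + 4736*I*sqrt(120998) ≈ 3.5407e+8 + 1.6474e+6*I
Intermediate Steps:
J = I*sqrt(120998) (J = sqrt(57610 + (-105150 - 73458)) = sqrt(57610 - 178608) = sqrt(-120998) = I*sqrt(120998) ≈ 347.85*I)
(308687 - 303951)*(J + 74761) = (308687 - 303951)*(I*sqrt(120998) + 74761) = 4736*(74761 + I*sqrt(120998)) = 354068096 + 4736*I*sqrt(120998)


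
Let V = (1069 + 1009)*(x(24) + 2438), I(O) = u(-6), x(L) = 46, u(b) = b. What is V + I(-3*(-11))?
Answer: 5161746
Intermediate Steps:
I(O) = -6
V = 5161752 (V = (1069 + 1009)*(46 + 2438) = 2078*2484 = 5161752)
V + I(-3*(-11)) = 5161752 - 6 = 5161746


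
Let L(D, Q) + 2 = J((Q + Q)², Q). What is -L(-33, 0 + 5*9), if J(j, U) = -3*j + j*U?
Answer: -340198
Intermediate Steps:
J(j, U) = -3*j + U*j
L(D, Q) = -2 + 4*Q²*(-3 + Q) (L(D, Q) = -2 + (Q + Q)²*(-3 + Q) = -2 + (2*Q)²*(-3 + Q) = -2 + (4*Q²)*(-3 + Q) = -2 + 4*Q²*(-3 + Q))
-L(-33, 0 + 5*9) = -(-2 + 4*(0 + 5*9)²*(-3 + (0 + 5*9))) = -(-2 + 4*(0 + 45)²*(-3 + (0 + 45))) = -(-2 + 4*45²*(-3 + 45)) = -(-2 + 4*2025*42) = -(-2 + 340200) = -1*340198 = -340198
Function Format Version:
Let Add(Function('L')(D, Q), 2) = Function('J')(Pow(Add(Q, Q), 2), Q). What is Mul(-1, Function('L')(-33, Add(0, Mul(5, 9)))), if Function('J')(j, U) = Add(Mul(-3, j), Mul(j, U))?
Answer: -340198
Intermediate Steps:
Function('J')(j, U) = Add(Mul(-3, j), Mul(U, j))
Function('L')(D, Q) = Add(-2, Mul(4, Pow(Q, 2), Add(-3, Q))) (Function('L')(D, Q) = Add(-2, Mul(Pow(Add(Q, Q), 2), Add(-3, Q))) = Add(-2, Mul(Pow(Mul(2, Q), 2), Add(-3, Q))) = Add(-2, Mul(Mul(4, Pow(Q, 2)), Add(-3, Q))) = Add(-2, Mul(4, Pow(Q, 2), Add(-3, Q))))
Mul(-1, Function('L')(-33, Add(0, Mul(5, 9)))) = Mul(-1, Add(-2, Mul(4, Pow(Add(0, Mul(5, 9)), 2), Add(-3, Add(0, Mul(5, 9)))))) = Mul(-1, Add(-2, Mul(4, Pow(Add(0, 45), 2), Add(-3, Add(0, 45))))) = Mul(-1, Add(-2, Mul(4, Pow(45, 2), Add(-3, 45)))) = Mul(-1, Add(-2, Mul(4, 2025, 42))) = Mul(-1, Add(-2, 340200)) = Mul(-1, 340198) = -340198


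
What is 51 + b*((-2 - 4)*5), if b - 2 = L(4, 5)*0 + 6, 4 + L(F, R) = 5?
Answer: -189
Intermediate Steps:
L(F, R) = 1 (L(F, R) = -4 + 5 = 1)
b = 8 (b = 2 + (1*0 + 6) = 2 + (0 + 6) = 2 + 6 = 8)
51 + b*((-2 - 4)*5) = 51 + 8*((-2 - 4)*5) = 51 + 8*(-6*5) = 51 + 8*(-30) = 51 - 240 = -189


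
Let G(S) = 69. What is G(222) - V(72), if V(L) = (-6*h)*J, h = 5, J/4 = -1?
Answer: -51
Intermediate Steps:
J = -4 (J = 4*(-1) = -4)
V(L) = 120 (V(L) = -6*5*(-4) = -30*(-4) = 120)
G(222) - V(72) = 69 - 1*120 = 69 - 120 = -51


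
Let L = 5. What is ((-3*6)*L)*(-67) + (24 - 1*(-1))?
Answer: 6055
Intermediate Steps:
((-3*6)*L)*(-67) + (24 - 1*(-1)) = (-3*6*5)*(-67) + (24 - 1*(-1)) = -18*5*(-67) + (24 + 1) = -90*(-67) + 25 = 6030 + 25 = 6055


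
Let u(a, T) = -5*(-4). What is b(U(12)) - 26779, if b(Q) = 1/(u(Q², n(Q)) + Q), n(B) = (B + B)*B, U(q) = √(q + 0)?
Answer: -2597558/97 - √3/194 ≈ -26779.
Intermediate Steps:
U(q) = √q
n(B) = 2*B² (n(B) = (2*B)*B = 2*B²)
u(a, T) = 20
b(Q) = 1/(20 + Q)
b(U(12)) - 26779 = 1/(20 + √12) - 26779 = 1/(20 + 2*√3) - 26779 = -26779 + 1/(20 + 2*√3)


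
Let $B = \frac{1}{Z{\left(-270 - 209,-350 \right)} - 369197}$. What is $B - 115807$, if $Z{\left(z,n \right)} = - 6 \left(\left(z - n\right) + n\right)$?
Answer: $- \frac{42422767662}{366323} \approx -1.1581 \cdot 10^{5}$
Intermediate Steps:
$Z{\left(z,n \right)} = - 6 z$
$B = - \frac{1}{366323}$ ($B = \frac{1}{- 6 \left(-270 - 209\right) - 369197} = \frac{1}{\left(-6\right) \left(-479\right) - 369197} = \frac{1}{2874 - 369197} = \frac{1}{-366323} = - \frac{1}{366323} \approx -2.7298 \cdot 10^{-6}$)
$B - 115807 = - \frac{1}{366323} - 115807 = - \frac{42422767662}{366323}$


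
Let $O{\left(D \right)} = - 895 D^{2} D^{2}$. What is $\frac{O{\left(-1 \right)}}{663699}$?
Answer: $- \frac{895}{663699} \approx -0.0013485$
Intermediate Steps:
$O{\left(D \right)} = - 895 D^{4}$
$\frac{O{\left(-1 \right)}}{663699} = \frac{\left(-895\right) \left(-1\right)^{4}}{663699} = \left(-895\right) 1 \cdot \frac{1}{663699} = \left(-895\right) \frac{1}{663699} = - \frac{895}{663699}$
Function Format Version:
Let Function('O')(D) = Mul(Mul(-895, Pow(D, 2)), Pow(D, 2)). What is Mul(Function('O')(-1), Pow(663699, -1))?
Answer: Rational(-895, 663699) ≈ -0.0013485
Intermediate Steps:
Function('O')(D) = Mul(-895, Pow(D, 4))
Mul(Function('O')(-1), Pow(663699, -1)) = Mul(Mul(-895, Pow(-1, 4)), Pow(663699, -1)) = Mul(Mul(-895, 1), Rational(1, 663699)) = Mul(-895, Rational(1, 663699)) = Rational(-895, 663699)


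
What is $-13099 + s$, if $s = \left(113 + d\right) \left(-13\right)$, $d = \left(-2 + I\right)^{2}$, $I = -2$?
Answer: $-14776$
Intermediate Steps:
$d = 16$ ($d = \left(-2 - 2\right)^{2} = \left(-4\right)^{2} = 16$)
$s = -1677$ ($s = \left(113 + 16\right) \left(-13\right) = 129 \left(-13\right) = -1677$)
$-13099 + s = -13099 - 1677 = -14776$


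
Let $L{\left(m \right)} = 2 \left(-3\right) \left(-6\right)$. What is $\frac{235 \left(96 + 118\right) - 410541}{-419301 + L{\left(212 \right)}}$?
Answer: $\frac{360251}{419265} \approx 0.85924$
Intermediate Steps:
$L{\left(m \right)} = 36$ ($L{\left(m \right)} = \left(-6\right) \left(-6\right) = 36$)
$\frac{235 \left(96 + 118\right) - 410541}{-419301 + L{\left(212 \right)}} = \frac{235 \left(96 + 118\right) - 410541}{-419301 + 36} = \frac{235 \cdot 214 - 410541}{-419265} = \left(50290 - 410541\right) \left(- \frac{1}{419265}\right) = \left(-360251\right) \left(- \frac{1}{419265}\right) = \frac{360251}{419265}$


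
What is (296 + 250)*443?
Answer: 241878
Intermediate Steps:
(296 + 250)*443 = 546*443 = 241878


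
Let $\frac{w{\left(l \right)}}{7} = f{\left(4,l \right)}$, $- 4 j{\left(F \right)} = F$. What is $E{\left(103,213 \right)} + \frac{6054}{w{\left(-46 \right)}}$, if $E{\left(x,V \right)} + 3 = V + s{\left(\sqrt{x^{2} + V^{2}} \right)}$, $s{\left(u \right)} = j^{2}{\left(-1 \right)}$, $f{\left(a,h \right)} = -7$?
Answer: $\frac{67825}{784} \approx 86.511$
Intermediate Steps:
$j{\left(F \right)} = - \frac{F}{4}$
$w{\left(l \right)} = -49$ ($w{\left(l \right)} = 7 \left(-7\right) = -49$)
$s{\left(u \right)} = \frac{1}{16}$ ($s{\left(u \right)} = \left(\left(- \frac{1}{4}\right) \left(-1\right)\right)^{2} = \left(\frac{1}{4}\right)^{2} = \frac{1}{16}$)
$E{\left(x,V \right)} = - \frac{47}{16} + V$ ($E{\left(x,V \right)} = -3 + \left(V + \frac{1}{16}\right) = -3 + \left(\frac{1}{16} + V\right) = - \frac{47}{16} + V$)
$E{\left(103,213 \right)} + \frac{6054}{w{\left(-46 \right)}} = \left(- \frac{47}{16} + 213\right) + \frac{6054}{-49} = \frac{3361}{16} + 6054 \left(- \frac{1}{49}\right) = \frac{3361}{16} - \frac{6054}{49} = \frac{67825}{784}$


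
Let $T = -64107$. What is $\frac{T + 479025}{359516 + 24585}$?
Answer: $\frac{414918}{384101} \approx 1.0802$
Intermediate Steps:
$\frac{T + 479025}{359516 + 24585} = \frac{-64107 + 479025}{359516 + 24585} = \frac{414918}{384101}$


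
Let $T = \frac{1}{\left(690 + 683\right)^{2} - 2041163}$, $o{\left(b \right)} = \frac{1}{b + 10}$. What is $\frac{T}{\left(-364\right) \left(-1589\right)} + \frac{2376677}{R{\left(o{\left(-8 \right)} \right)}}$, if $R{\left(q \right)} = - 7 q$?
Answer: $- \frac{61283934797238609}{90249441464} \approx -6.7905 \cdot 10^{5}$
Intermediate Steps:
$o{\left(b \right)} = \frac{1}{10 + b}$
$T = - \frac{1}{156034}$ ($T = \frac{1}{1373^{2} - 2041163} = \frac{1}{1885129 - 2041163} = \frac{1}{-156034} = - \frac{1}{156034} \approx -6.4089 \cdot 10^{-6}$)
$\frac{T}{\left(-364\right) \left(-1589\right)} + \frac{2376677}{R{\left(o{\left(-8 \right)} \right)}} = - \frac{1}{156034 \left(\left(-364\right) \left(-1589\right)\right)} + \frac{2376677}{\left(-7\right) \frac{1}{10 - 8}} = - \frac{1}{156034 \cdot 578396} + \frac{2376677}{\left(-7\right) \frac{1}{2}} = \left(- \frac{1}{156034}\right) \frac{1}{578396} + \frac{2376677}{\left(-7\right) \frac{1}{2}} = - \frac{1}{90249441464} + \frac{2376677}{- \frac{7}{2}} = - \frac{1}{90249441464} + 2376677 \left(- \frac{2}{7}\right) = - \frac{1}{90249441464} - \frac{4753354}{7} = - \frac{61283934797238609}{90249441464}$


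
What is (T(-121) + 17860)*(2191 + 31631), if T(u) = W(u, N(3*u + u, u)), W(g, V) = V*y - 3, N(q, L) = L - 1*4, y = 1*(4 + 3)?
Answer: 574365204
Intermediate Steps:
y = 7 (y = 1*7 = 7)
N(q, L) = -4 + L (N(q, L) = L - 4 = -4 + L)
W(g, V) = -3 + 7*V (W(g, V) = V*7 - 3 = 7*V - 3 = -3 + 7*V)
T(u) = -31 + 7*u (T(u) = -3 + 7*(-4 + u) = -3 + (-28 + 7*u) = -31 + 7*u)
(T(-121) + 17860)*(2191 + 31631) = ((-31 + 7*(-121)) + 17860)*(2191 + 31631) = ((-31 - 847) + 17860)*33822 = (-878 + 17860)*33822 = 16982*33822 = 574365204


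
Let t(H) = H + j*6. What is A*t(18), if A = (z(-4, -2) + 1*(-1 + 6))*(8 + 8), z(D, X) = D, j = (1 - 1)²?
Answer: 288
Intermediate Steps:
j = 0 (j = 0² = 0)
t(H) = H (t(H) = H + 0*6 = H + 0 = H)
A = 16 (A = (-4 + 1*(-1 + 6))*(8 + 8) = (-4 + 1*5)*16 = (-4 + 5)*16 = 1*16 = 16)
A*t(18) = 16*18 = 288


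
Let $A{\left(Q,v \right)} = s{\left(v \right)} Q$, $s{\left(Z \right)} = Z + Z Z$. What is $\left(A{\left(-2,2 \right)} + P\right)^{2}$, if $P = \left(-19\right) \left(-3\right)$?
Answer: $2025$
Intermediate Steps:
$s{\left(Z \right)} = Z + Z^{2}$
$A{\left(Q,v \right)} = Q v \left(1 + v\right)$ ($A{\left(Q,v \right)} = v \left(1 + v\right) Q = Q v \left(1 + v\right)$)
$P = 57$
$\left(A{\left(-2,2 \right)} + P\right)^{2} = \left(\left(-2\right) 2 \left(1 + 2\right) + 57\right)^{2} = \left(\left(-2\right) 2 \cdot 3 + 57\right)^{2} = \left(-12 + 57\right)^{2} = 45^{2} = 2025$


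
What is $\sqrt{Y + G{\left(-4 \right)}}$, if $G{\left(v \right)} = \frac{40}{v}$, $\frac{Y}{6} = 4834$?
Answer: $\sqrt{28994} \approx 170.28$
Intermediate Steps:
$Y = 29004$ ($Y = 6 \cdot 4834 = 29004$)
$\sqrt{Y + G{\left(-4 \right)}} = \sqrt{29004 + \frac{40}{-4}} = \sqrt{29004 + 40 \left(- \frac{1}{4}\right)} = \sqrt{29004 - 10} = \sqrt{28994}$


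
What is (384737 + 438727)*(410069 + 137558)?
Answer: 450951119928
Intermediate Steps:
(384737 + 438727)*(410069 + 137558) = 823464*547627 = 450951119928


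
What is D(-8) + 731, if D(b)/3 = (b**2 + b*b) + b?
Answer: 1091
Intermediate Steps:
D(b) = 3*b + 6*b**2 (D(b) = 3*((b**2 + b*b) + b) = 3*((b**2 + b**2) + b) = 3*(2*b**2 + b) = 3*(b + 2*b**2) = 3*b + 6*b**2)
D(-8) + 731 = 3*(-8)*(1 + 2*(-8)) + 731 = 3*(-8)*(1 - 16) + 731 = 3*(-8)*(-15) + 731 = 360 + 731 = 1091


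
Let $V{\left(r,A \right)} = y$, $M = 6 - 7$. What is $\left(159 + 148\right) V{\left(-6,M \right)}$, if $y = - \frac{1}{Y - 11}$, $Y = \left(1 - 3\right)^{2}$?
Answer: $\frac{307}{7} \approx 43.857$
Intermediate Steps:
$Y = 4$ ($Y = \left(-2\right)^{2} = 4$)
$M = -1$ ($M = 6 - 7 = -1$)
$y = \frac{1}{7}$ ($y = - \frac{1}{4 - 11} = - \frac{1}{-7} = \left(-1\right) \left(- \frac{1}{7}\right) = \frac{1}{7} \approx 0.14286$)
$V{\left(r,A \right)} = \frac{1}{7}$
$\left(159 + 148\right) V{\left(-6,M \right)} = \left(159 + 148\right) \frac{1}{7} = 307 \cdot \frac{1}{7} = \frac{307}{7}$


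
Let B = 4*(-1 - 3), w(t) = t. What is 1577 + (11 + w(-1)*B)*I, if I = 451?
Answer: 13754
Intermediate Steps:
B = -16 (B = 4*(-4) = -16)
1577 + (11 + w(-1)*B)*I = 1577 + (11 - 1*(-16))*451 = 1577 + (11 + 16)*451 = 1577 + 27*451 = 1577 + 12177 = 13754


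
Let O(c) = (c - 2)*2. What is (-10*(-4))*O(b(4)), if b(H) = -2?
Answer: -320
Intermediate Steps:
O(c) = -4 + 2*c (O(c) = (-2 + c)*2 = -4 + 2*c)
(-10*(-4))*O(b(4)) = (-10*(-4))*(-4 + 2*(-2)) = 40*(-4 - 4) = 40*(-8) = -320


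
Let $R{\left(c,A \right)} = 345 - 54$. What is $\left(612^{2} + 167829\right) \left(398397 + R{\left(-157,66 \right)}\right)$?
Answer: $216237606624$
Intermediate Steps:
$R{\left(c,A \right)} = 291$
$\left(612^{2} + 167829\right) \left(398397 + R{\left(-157,66 \right)}\right) = \left(612^{2} + 167829\right) \left(398397 + 291\right) = \left(374544 + 167829\right) 398688 = 542373 \cdot 398688 = 216237606624$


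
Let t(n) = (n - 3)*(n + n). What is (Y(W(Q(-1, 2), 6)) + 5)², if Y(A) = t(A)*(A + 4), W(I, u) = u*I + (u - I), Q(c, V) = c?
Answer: 225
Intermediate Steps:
t(n) = 2*n*(-3 + n) (t(n) = (-3 + n)*(2*n) = 2*n*(-3 + n))
W(I, u) = u - I + I*u (W(I, u) = I*u + (u - I) = u - I + I*u)
Y(A) = 2*A*(-3 + A)*(4 + A) (Y(A) = (2*A*(-3 + A))*(A + 4) = (2*A*(-3 + A))*(4 + A) = 2*A*(-3 + A)*(4 + A))
(Y(W(Q(-1, 2), 6)) + 5)² = (2*(6 - 1*(-1) - 1*6)*(-3 + (6 - 1*(-1) - 1*6))*(4 + (6 - 1*(-1) - 1*6)) + 5)² = (2*(6 + 1 - 6)*(-3 + (6 + 1 - 6))*(4 + (6 + 1 - 6)) + 5)² = (2*1*(-3 + 1)*(4 + 1) + 5)² = (2*1*(-2)*5 + 5)² = (-20 + 5)² = (-15)² = 225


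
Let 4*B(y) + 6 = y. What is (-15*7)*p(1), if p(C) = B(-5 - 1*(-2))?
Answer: 945/4 ≈ 236.25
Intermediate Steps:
B(y) = -3/2 + y/4
p(C) = -9/4 (p(C) = -3/2 + (-5 - 1*(-2))/4 = -3/2 + (-5 + 2)/4 = -3/2 + (¼)*(-3) = -3/2 - ¾ = -9/4)
(-15*7)*p(1) = -15*7*(-9/4) = -105*(-9/4) = 945/4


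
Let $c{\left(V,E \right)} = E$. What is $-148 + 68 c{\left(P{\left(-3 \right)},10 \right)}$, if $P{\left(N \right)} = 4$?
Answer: $532$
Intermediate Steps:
$-148 + 68 c{\left(P{\left(-3 \right)},10 \right)} = -148 + 68 \cdot 10 = -148 + 680 = 532$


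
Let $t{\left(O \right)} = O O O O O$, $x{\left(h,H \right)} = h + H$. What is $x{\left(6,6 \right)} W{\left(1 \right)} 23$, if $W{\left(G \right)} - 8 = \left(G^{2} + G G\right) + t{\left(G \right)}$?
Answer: $3036$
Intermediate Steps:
$x{\left(h,H \right)} = H + h$
$t{\left(O \right)} = O^{5}$ ($t{\left(O \right)} = O^{2} O O O = O^{3} O O = O^{4} O = O^{5}$)
$W{\left(G \right)} = 8 + G^{5} + 2 G^{2}$ ($W{\left(G \right)} = 8 + \left(\left(G^{2} + G G\right) + G^{5}\right) = 8 + \left(\left(G^{2} + G^{2}\right) + G^{5}\right) = 8 + \left(2 G^{2} + G^{5}\right) = 8 + \left(G^{5} + 2 G^{2}\right) = 8 + G^{5} + 2 G^{2}$)
$x{\left(6,6 \right)} W{\left(1 \right)} 23 = \left(6 + 6\right) \left(8 + 1^{5} + 2 \cdot 1^{2}\right) 23 = 12 \left(8 + 1 + 2 \cdot 1\right) 23 = 12 \left(8 + 1 + 2\right) 23 = 12 \cdot 11 \cdot 23 = 132 \cdot 23 = 3036$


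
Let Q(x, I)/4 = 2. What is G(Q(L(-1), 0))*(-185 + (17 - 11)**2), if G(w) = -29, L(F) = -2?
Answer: 4321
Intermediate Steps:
Q(x, I) = 8 (Q(x, I) = 4*2 = 8)
G(Q(L(-1), 0))*(-185 + (17 - 11)**2) = -29*(-185 + (17 - 11)**2) = -29*(-185 + 6**2) = -29*(-185 + 36) = -29*(-149) = 4321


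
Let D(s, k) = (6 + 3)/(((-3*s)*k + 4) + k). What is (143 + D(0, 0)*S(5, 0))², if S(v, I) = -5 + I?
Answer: 277729/16 ≈ 17358.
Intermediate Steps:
D(s, k) = 9/(4 + k - 3*k*s) (D(s, k) = 9/((-3*k*s + 4) + k) = 9/((4 - 3*k*s) + k) = 9/(4 + k - 3*k*s))
(143 + D(0, 0)*S(5, 0))² = (143 + (9/(4 + 0 - 3*0*0))*(-5 + 0))² = (143 + (9/(4 + 0 + 0))*(-5))² = (143 + (9/4)*(-5))² = (143 - 45/4)² = (527/4)² = 277729/16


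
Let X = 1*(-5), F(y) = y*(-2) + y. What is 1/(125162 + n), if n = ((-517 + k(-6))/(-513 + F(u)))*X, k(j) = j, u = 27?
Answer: 108/13516973 ≈ 7.9899e-6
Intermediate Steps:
F(y) = -y (F(y) = -2*y + y = -y)
X = -5
n = -523/108 (n = ((-517 - 6)/(-513 - 1*27))*(-5) = -523/(-513 - 27)*(-5) = -523/(-540)*(-5) = -523*(-1/540)*(-5) = (523/540)*(-5) = -523/108 ≈ -4.8426)
1/(125162 + n) = 1/(125162 - 523/108) = 1/(13516973/108) = 108/13516973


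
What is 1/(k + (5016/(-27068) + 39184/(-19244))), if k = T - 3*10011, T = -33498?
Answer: -32556037/2068389909173 ≈ -1.5740e-5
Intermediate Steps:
k = -63531 (k = -33498 - 3*10011 = -33498 - 30033 = -63531)
1/(k + (5016/(-27068) + 39184/(-19244))) = 1/(-63531 + (5016/(-27068) + 39184/(-19244))) = 1/(-63531 + (5016*(-1/27068) + 39184*(-1/19244))) = 1/(-63531 + (-1254/6767 - 9796/4811)) = 1/(-63531 - 72322526/32556037) = 1/(-2068389909173/32556037) = -32556037/2068389909173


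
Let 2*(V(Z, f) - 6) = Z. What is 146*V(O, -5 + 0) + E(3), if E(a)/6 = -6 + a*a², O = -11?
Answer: 199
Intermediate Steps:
V(Z, f) = 6 + Z/2
E(a) = -36 + 6*a³ (E(a) = 6*(-6 + a*a²) = 6*(-6 + a³) = -36 + 6*a³)
146*V(O, -5 + 0) + E(3) = 146*(6 + (½)*(-11)) + (-36 + 6*3³) = 146*(6 - 11/2) + (-36 + 6*27) = 146*(½) + (-36 + 162) = 73 + 126 = 199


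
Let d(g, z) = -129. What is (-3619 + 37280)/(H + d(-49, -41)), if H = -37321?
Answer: -33661/37450 ≈ -0.89882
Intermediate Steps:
(-3619 + 37280)/(H + d(-49, -41)) = (-3619 + 37280)/(-37321 - 129) = 33661/(-37450) = 33661*(-1/37450) = -33661/37450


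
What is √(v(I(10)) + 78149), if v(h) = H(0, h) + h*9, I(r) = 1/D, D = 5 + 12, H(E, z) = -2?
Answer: 6*√627351/17 ≈ 279.55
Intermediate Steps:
D = 17
I(r) = 1/17
v(h) = -2 + 9*h (v(h) = -2 + h*9 = -2 + 9*h)
√(v(I(10)) + 78149) = √((-2 + 9*(1/17)) + 78149) = √((-2 + 9/17) + 78149) = √(-25/17 + 78149) = √(1328508/17) = 6*√627351/17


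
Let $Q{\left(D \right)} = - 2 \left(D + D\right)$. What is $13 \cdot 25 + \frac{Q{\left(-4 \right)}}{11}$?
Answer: $\frac{3591}{11} \approx 326.45$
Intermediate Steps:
$Q{\left(D \right)} = - 4 D$ ($Q{\left(D \right)} = - 2 \cdot 2 D = - 4 D$)
$13 \cdot 25 + \frac{Q{\left(-4 \right)}}{11} = 13 \cdot 25 + \frac{\left(-4\right) \left(-4\right)}{11} = 325 + 16 \cdot \frac{1}{11} = 325 + \frac{16}{11} = \frac{3591}{11}$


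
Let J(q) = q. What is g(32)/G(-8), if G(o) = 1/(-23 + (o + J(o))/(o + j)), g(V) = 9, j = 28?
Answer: -1071/5 ≈ -214.20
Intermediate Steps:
G(o) = 1/(-23 + 2*o/(28 + o)) (G(o) = 1/(-23 + (o + o)/(o + 28)) = 1/(-23 + (2*o)/(28 + o)) = 1/(-23 + 2*o/(28 + o)))
g(32)/G(-8) = 9/(((-28 - 1*(-8))/(7*(92 + 3*(-8))))) = 9/(((-28 + 8)/(7*(92 - 24)))) = 9/(((1/7)*(-20)/68)) = 9/(((1/7)*(1/68)*(-20))) = 9/(-5/119) = 9*(-119/5) = -1071/5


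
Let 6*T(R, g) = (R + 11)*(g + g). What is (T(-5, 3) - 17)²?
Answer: 121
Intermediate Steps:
T(R, g) = g*(11 + R)/3 (T(R, g) = ((R + 11)*(g + g))/6 = ((11 + R)*(2*g))/6 = (2*g*(11 + R))/6 = g*(11 + R)/3)
(T(-5, 3) - 17)² = ((⅓)*3*(11 - 5) - 17)² = ((⅓)*3*6 - 17)² = (6 - 17)² = (-11)² = 121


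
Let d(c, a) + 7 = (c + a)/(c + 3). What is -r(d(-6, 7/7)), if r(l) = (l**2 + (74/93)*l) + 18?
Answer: -11774/279 ≈ -42.201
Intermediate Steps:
d(c, a) = -7 + (a + c)/(3 + c) (d(c, a) = -7 + (c + a)/(c + 3) = -7 + (a + c)/(3 + c))
r(l) = 18 + l**2 + 74*l/93 (r(l) = (l**2 + (74*(1/93))*l) + 18 = (l**2 + 74*l/93) + 18 = 18 + l**2 + 74*l/93)
-r(d(-6, 7/7)) = -(18 + ((-21 + 7/7 - 6*(-6))/(3 - 6))**2 + 74*((-21 + 7/7 - 6*(-6))/(3 - 6))/93) = -(18 + ((-21 + 7*(1/7) + 36)/(-3))**2 + 74*((-21 + 7*(1/7) + 36)/(-3))/93) = -(18 + (-(-21 + 1 + 36)/3)**2 + 74*(-(-21 + 1 + 36)/3)/93) = -(18 + (-1/3*16)**2 + 74*(-1/3*16)/93) = -(18 + (-16/3)**2 + (74/93)*(-16/3)) = -(18 + 256/9 - 1184/279) = -1*11774/279 = -11774/279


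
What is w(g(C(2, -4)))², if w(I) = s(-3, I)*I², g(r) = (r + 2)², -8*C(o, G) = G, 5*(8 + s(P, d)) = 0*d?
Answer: 390625/4 ≈ 97656.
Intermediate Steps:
s(P, d) = -8 (s(P, d) = -8 + (0*d)/5 = -8 + (⅕)*0 = -8 + 0 = -8)
C(o, G) = -G/8
g(r) = (2 + r)²
w(I) = -8*I²
w(g(C(2, -4)))² = (-8*(2 - ⅛*(-4))⁴)² = (-8*(2 + ½)⁴)² = (-8*((5/2)²)²)² = (-8*(25/4)²)² = (-8*625/16)² = (-625/2)² = 390625/4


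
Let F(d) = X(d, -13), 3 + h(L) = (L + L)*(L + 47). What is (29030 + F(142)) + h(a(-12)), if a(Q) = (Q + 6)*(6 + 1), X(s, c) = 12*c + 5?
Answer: 28456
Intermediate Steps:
X(s, c) = 5 + 12*c
a(Q) = 42 + 7*Q (a(Q) = (6 + Q)*7 = 42 + 7*Q)
h(L) = -3 + 2*L*(47 + L) (h(L) = -3 + (L + L)*(L + 47) = -3 + (2*L)*(47 + L) = -3 + 2*L*(47 + L))
F(d) = -151 (F(d) = 5 + 12*(-13) = 5 - 156 = -151)
(29030 + F(142)) + h(a(-12)) = (29030 - 151) + (-3 + 2*(42 + 7*(-12))² + 94*(42 + 7*(-12))) = 28879 + (-3 + 2*(42 - 84)² + 94*(42 - 84)) = 28879 + (-3 + 2*(-42)² + 94*(-42)) = 28879 + (-3 + 2*1764 - 3948) = 28879 + (-3 + 3528 - 3948) = 28879 - 423 = 28456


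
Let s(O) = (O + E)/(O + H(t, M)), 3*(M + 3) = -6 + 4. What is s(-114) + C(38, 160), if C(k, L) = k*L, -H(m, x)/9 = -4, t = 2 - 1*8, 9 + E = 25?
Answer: 237169/39 ≈ 6081.3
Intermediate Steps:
M = -11/3 (M = -3 + (-6 + 4)/3 = -3 + (1/3)*(-2) = -3 - 2/3 = -11/3 ≈ -3.6667)
E = 16 (E = -9 + 25 = 16)
t = -6 (t = 2 - 8 = -6)
H(m, x) = 36 (H(m, x) = -9*(-4) = 36)
C(k, L) = L*k
s(O) = (16 + O)/(36 + O) (s(O) = (O + 16)/(O + 36) = (16 + O)/(36 + O))
s(-114) + C(38, 160) = (16 - 114)/(36 - 114) + 160*38 = -98/(-78) + 6080 = -1/78*(-98) + 6080 = 49/39 + 6080 = 237169/39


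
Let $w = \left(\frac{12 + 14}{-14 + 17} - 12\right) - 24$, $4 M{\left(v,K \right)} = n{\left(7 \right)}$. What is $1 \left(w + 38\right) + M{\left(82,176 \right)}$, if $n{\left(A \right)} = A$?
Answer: $\frac{149}{12} \approx 12.417$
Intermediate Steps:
$M{\left(v,K \right)} = \frac{7}{4}$ ($M{\left(v,K \right)} = \frac{1}{4} \cdot 7 = \frac{7}{4}$)
$w = - \frac{82}{3}$ ($w = \left(\frac{26}{3} - 12\right) - 24 = - \frac{10}{3} - 24 = - \frac{82}{3} \approx -27.333$)
$1 \left(w + 38\right) + M{\left(82,176 \right)} = 1 \left(- \frac{82}{3} + 38\right) + \frac{7}{4} = 1 \cdot \frac{32}{3} + \frac{7}{4} = \frac{32}{3} + \frac{7}{4} = \frac{149}{12}$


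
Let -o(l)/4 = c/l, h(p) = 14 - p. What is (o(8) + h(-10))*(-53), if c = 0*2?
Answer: -1272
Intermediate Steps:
c = 0
o(l) = 0 (o(l) = -0/l = -4*0 = 0)
(o(8) + h(-10))*(-53) = (0 + (14 - 1*(-10)))*(-53) = (0 + (14 + 10))*(-53) = (0 + 24)*(-53) = 24*(-53) = -1272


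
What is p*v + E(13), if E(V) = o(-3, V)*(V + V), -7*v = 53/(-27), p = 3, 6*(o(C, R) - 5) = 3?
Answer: 9062/63 ≈ 143.84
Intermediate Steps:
o(C, R) = 11/2 (o(C, R) = 5 + (1/6)*3 = 5 + 1/2 = 11/2)
v = 53/189 (v = -53/(7*(-27)) = -53*(-1)/(7*27) = -1/7*(-53/27) = 53/189 ≈ 0.28042)
E(V) = 11*V (E(V) = 11*(V + V)/2 = 11*(2*V)/2 = 11*V)
p*v + E(13) = 3*(53/189) + 11*13 = 53/63 + 143 = 9062/63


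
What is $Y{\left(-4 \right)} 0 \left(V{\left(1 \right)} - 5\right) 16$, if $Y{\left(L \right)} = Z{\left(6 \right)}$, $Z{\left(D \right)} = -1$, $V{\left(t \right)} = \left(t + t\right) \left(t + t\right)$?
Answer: $0$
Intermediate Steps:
$V{\left(t \right)} = 4 t^{2}$ ($V{\left(t \right)} = 2 t 2 t = 4 t^{2}$)
$Y{\left(L \right)} = -1$
$Y{\left(-4 \right)} 0 \left(V{\left(1 \right)} - 5\right) 16 = - 0 \left(4 \cdot 1^{2} - 5\right) 16 = - 0 \left(4 \cdot 1 - 5\right) 16 = - 0 \left(4 - 5\right) 16 = - 0 \left(-1\right) 16 = \left(-1\right) 0 \cdot 16 = 0 \cdot 16 = 0$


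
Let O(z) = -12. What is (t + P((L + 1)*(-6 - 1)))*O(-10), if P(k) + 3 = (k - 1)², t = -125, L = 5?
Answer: -20652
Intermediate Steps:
P(k) = -3 + (-1 + k)² (P(k) = -3 + (k - 1)² = -3 + (-1 + k)²)
(t + P((L + 1)*(-6 - 1)))*O(-10) = (-125 + (-3 + (-1 + (5 + 1)*(-6 - 1))²))*(-12) = (-125 + (-3 + (-1 + 6*(-7))²))*(-12) = (-125 + (-3 + (-1 - 42)²))*(-12) = (-125 + (-3 + (-43)²))*(-12) = (-125 + (-3 + 1849))*(-12) = (-125 + 1846)*(-12) = 1721*(-12) = -20652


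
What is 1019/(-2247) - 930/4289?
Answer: -6460201/9637383 ≈ -0.67033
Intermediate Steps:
1019/(-2247) - 930/4289 = 1019*(-1/2247) - 930*1/4289 = -1019/2247 - 930/4289 = -6460201/9637383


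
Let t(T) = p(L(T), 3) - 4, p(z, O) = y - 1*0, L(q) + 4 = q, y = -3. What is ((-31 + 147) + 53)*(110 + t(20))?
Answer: 17407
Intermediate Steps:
L(q) = -4 + q
p(z, O) = -3 (p(z, O) = -3 - 1*0 = -3 + 0 = -3)
t(T) = -7 (t(T) = -3 - 4 = -7)
((-31 + 147) + 53)*(110 + t(20)) = ((-31 + 147) + 53)*(110 - 7) = (116 + 53)*103 = 169*103 = 17407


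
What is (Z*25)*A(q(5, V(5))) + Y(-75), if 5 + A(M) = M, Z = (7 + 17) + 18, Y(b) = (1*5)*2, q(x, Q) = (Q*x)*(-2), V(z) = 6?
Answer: -68240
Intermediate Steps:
q(x, Q) = -2*Q*x
Y(b) = 10 (Y(b) = 5*2 = 10)
Z = 42 (Z = 24 + 18 = 42)
A(M) = -5 + M
(Z*25)*A(q(5, V(5))) + Y(-75) = (42*25)*(-5 - 2*6*5) + 10 = 1050*(-5 - 60) + 10 = 1050*(-65) + 10 = -68250 + 10 = -68240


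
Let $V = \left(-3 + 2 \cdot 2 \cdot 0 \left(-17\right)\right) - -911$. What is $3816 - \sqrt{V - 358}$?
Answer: $3816 - 5 \sqrt{22} \approx 3792.5$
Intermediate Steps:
$V = 908$ ($V = \left(-3 + 4 \cdot 0 \left(-17\right)\right) + 911 = \left(-3 + 0 \left(-17\right)\right) + 911 = \left(-3 + 0\right) + 911 = -3 + 911 = 908$)
$3816 - \sqrt{V - 358} = 3816 - \sqrt{908 - 358} = 3816 - \sqrt{550} = 3816 - 5 \sqrt{22}$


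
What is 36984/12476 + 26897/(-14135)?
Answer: 46800467/44087065 ≈ 1.0615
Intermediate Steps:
36984/12476 + 26897/(-14135) = 36984*(1/12476) + 26897*(-1/14135) = 9246/3119 - 26897/14135 = 46800467/44087065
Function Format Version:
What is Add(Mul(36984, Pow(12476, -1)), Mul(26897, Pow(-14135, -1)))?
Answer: Rational(46800467, 44087065) ≈ 1.0615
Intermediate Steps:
Add(Mul(36984, Pow(12476, -1)), Mul(26897, Pow(-14135, -1))) = Add(Mul(36984, Rational(1, 12476)), Mul(26897, Rational(-1, 14135))) = Add(Rational(9246, 3119), Rational(-26897, 14135)) = Rational(46800467, 44087065)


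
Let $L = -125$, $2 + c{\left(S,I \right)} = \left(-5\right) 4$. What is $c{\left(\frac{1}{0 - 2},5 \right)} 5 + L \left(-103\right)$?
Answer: $12765$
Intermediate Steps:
$c{\left(S,I \right)} = -22$ ($c{\left(S,I \right)} = -2 - 20 = -22$)
$c{\left(\frac{1}{0 - 2},5 \right)} 5 + L \left(-103\right) = \left(-22\right) 5 - -12875 = -110 + 12875 = 12765$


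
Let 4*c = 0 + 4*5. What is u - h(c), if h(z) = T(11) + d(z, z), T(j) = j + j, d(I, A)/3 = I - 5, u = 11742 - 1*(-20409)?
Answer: 32129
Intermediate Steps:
u = 32151 (u = 11742 + 20409 = 32151)
d(I, A) = -15 + 3*I (d(I, A) = 3*(I - 5) = 3*(-5 + I) = -15 + 3*I)
c = 5 (c = (0 + 4*5)/4 = (0 + 20)/4 = (1/4)*20 = 5)
T(j) = 2*j
h(z) = 7 + 3*z (h(z) = 2*11 + (-15 + 3*z) = 22 + (-15 + 3*z) = 7 + 3*z)
u - h(c) = 32151 - (7 + 3*5) = 32151 - (7 + 15) = 32151 - 1*22 = 32151 - 22 = 32129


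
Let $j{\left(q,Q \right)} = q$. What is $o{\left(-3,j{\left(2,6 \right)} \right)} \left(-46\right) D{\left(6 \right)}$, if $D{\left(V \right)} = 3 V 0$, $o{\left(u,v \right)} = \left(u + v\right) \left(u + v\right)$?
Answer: $0$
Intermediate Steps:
$o{\left(u,v \right)} = \left(u + v\right)^{2}$
$D{\left(V \right)} = 0$
$o{\left(-3,j{\left(2,6 \right)} \right)} \left(-46\right) D{\left(6 \right)} = \left(-3 + 2\right)^{2} \left(-46\right) 0 = \left(-1\right)^{2} \left(-46\right) 0 = 1 \left(-46\right) 0 = \left(-46\right) 0 = 0$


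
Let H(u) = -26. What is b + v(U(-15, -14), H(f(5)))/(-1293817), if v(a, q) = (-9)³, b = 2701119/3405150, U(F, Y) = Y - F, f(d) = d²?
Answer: 166535049313/209792426550 ≈ 0.79381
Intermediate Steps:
b = 900373/1135050 (b = 2701119*(1/3405150) = 900373/1135050 ≈ 0.79325)
v(a, q) = -729
b + v(U(-15, -14), H(f(5)))/(-1293817) = 900373/1135050 - 729/(-1293817) = 900373/1135050 - 729*(-1/1293817) = 900373/1135050 + 729/1293817 = 166535049313/209792426550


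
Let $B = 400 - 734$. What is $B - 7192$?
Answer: $-7526$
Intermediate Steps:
$B = -334$ ($B = 400 - 734 = -334$)
$B - 7192 = -334 - 7192 = -7526$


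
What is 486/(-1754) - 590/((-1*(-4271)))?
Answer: -1555283/3745667 ≈ -0.41522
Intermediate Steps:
486/(-1754) - 590/((-1*(-4271))) = 486*(-1/1754) - 590/4271 = -243/877 - 590*1/4271 = -243/877 - 590/4271 = -1555283/3745667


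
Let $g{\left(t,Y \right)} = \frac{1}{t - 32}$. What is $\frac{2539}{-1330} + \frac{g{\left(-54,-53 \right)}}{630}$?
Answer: $- \frac{393041}{205884} \approx -1.909$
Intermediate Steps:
$g{\left(t,Y \right)} = \frac{1}{-32 + t}$
$\frac{2539}{-1330} + \frac{g{\left(-54,-53 \right)}}{630} = \frac{2539}{-1330} + \frac{1}{\left(-32 - 54\right) 630} = 2539 \left(- \frac{1}{1330}\right) + \frac{1}{-86} \cdot \frac{1}{630} = - \frac{2539}{1330} - \frac{1}{54180} = - \frac{393041}{205884}$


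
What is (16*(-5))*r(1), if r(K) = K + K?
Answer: -160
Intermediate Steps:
r(K) = 2*K
(16*(-5))*r(1) = (16*(-5))*(2*1) = -80*2 = -160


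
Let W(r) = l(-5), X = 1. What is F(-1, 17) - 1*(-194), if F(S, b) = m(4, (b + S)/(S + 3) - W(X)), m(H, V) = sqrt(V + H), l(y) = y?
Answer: 194 + sqrt(17) ≈ 198.12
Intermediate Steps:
W(r) = -5
m(H, V) = sqrt(H + V)
F(S, b) = sqrt(9 + (S + b)/(3 + S)) (F(S, b) = sqrt(4 + ((b + S)/(S + 3) - 1*(-5))) = sqrt(4 + ((S + b)/(3 + S) + 5)) = sqrt(4 + (5 + (S + b)/(3 + S))) = sqrt(9 + (S + b)/(3 + S)))
F(-1, 17) - 1*(-194) = sqrt((27 + 17 + 10*(-1))/(3 - 1)) - 1*(-194) = sqrt((27 + 17 - 10)/2) + 194 = sqrt((1/2)*34) + 194 = sqrt(17) + 194 = 194 + sqrt(17)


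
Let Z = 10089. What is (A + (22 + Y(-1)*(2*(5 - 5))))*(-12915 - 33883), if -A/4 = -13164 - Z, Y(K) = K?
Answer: -4353805132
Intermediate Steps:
A = 93012 (A = -4*(-13164 - 1*10089) = -4*(-13164 - 10089) = -4*(-23253) = 93012)
(A + (22 + Y(-1)*(2*(5 - 5))))*(-12915 - 33883) = (93012 + (22 - 2*(5 - 5)))*(-12915 - 33883) = (93012 + (22 - 2*0))*(-46798) = (93012 + (22 - 1*0))*(-46798) = (93012 + (22 + 0))*(-46798) = (93012 + 22)*(-46798) = 93034*(-46798) = -4353805132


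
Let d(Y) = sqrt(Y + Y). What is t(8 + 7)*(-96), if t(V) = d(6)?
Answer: -192*sqrt(3) ≈ -332.55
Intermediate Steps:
d(Y) = sqrt(2)*sqrt(Y) (d(Y) = sqrt(2*Y) = sqrt(2)*sqrt(Y))
t(V) = 2*sqrt(3) (t(V) = sqrt(2)*sqrt(6) = 2*sqrt(3))
t(8 + 7)*(-96) = (2*sqrt(3))*(-96) = -192*sqrt(3)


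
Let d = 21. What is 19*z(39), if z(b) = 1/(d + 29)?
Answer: 19/50 ≈ 0.38000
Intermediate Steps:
z(b) = 1/50 (z(b) = 1/(21 + 29) = 1/50)
19*z(39) = 19*(1/50) = 19/50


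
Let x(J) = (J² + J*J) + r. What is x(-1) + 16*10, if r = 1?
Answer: 163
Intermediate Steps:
x(J) = 1 + 2*J² (x(J) = (J² + J*J) + 1 = (J² + J²) + 1 = 2*J² + 1 = 1 + 2*J²)
x(-1) + 16*10 = (1 + 2*(-1)²) + 16*10 = (1 + 2*1) + 160 = (1 + 2) + 160 = 3 + 160 = 163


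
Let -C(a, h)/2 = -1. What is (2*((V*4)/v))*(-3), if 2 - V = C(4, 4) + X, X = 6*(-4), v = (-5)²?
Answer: -576/25 ≈ -23.040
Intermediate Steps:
v = 25
C(a, h) = 2 (C(a, h) = -2*(-1) = 2)
X = -24
V = 24 (V = 2 - (2 - 24) = 2 - 1*(-22) = 2 + 22 = 24)
(2*((V*4)/v))*(-3) = (2*((24*4)/25))*(-3) = (2*(96*(1/25)))*(-3) = (2*(96/25))*(-3) = (192/25)*(-3) = -576/25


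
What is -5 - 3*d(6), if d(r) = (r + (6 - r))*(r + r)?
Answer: -221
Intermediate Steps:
d(r) = 12*r (d(r) = 6*(2*r) = 12*r)
-5 - 3*d(6) = -5 - 36*6 = -5 - 3*72 = -5 - 216 = -221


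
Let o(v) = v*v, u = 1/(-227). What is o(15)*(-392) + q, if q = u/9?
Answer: -180192601/2043 ≈ -88200.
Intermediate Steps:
u = -1/227 ≈ -0.0044053
o(v) = v²
q = -1/2043 (q = -1/227/9 = -1/227*⅑ = -1/2043 ≈ -0.00048948)
o(15)*(-392) + q = 15²*(-392) - 1/2043 = 225*(-392) - 1/2043 = -88200 - 1/2043 = -180192601/2043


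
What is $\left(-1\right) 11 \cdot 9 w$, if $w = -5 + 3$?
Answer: $198$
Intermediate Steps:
$w = -2$
$\left(-1\right) 11 \cdot 9 w = \left(-1\right) 11 \cdot 9 \left(-2\right) = \left(-11\right) 9 \left(-2\right) = \left(-99\right) \left(-2\right) = 198$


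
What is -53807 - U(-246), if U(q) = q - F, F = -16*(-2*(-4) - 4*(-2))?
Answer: -53817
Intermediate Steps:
F = -256 (F = -16*(8 + 8) = -16*16 = -256)
U(q) = 256 + q (U(q) = q - 1*(-256) = q + 256 = 256 + q)
-53807 - U(-246) = -53807 - (256 - 246) = -53807 - 1*10 = -53807 - 10 = -53817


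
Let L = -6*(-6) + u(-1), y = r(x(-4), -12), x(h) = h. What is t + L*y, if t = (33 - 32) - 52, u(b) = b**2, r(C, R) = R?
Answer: -495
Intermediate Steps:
y = -12
L = 37 (L = -6*(-6) + (-1)**2 = 36 + 1 = 37)
t = -51 (t = 1 - 52 = -51)
t + L*y = -51 + 37*(-12) = -51 - 444 = -495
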